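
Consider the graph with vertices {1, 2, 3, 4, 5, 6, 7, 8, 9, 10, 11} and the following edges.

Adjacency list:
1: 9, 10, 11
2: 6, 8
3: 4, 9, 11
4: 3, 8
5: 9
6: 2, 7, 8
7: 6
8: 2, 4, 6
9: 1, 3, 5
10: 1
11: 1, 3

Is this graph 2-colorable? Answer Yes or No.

No

2, 6, 8 are mutually adjacent, so at least 3 colors are needed.
So 2 colors are not enough.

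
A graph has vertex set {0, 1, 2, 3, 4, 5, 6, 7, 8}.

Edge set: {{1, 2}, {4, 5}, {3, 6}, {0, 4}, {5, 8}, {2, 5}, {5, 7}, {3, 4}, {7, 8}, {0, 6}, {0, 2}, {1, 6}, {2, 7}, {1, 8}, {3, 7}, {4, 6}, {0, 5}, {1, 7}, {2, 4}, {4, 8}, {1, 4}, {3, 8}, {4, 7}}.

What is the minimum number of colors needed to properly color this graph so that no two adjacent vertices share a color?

4

1, 2, 4, 7 form a clique, so at least 4 colors are needed.
4 colors suffice: color a → {4}; color b → {0, 7}; color c → {1, 3, 5}; color d → {2, 6, 8}. Each edge has distinct colors on its endpoints.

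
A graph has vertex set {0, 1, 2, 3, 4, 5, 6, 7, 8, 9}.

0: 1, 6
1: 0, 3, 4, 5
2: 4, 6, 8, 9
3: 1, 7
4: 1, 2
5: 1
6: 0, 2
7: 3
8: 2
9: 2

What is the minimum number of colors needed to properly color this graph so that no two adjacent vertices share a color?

The cycle 1-4-2-6-0-1 has odd length 5, so it cannot be 2-colored; at least 3 colors are needed.
One proper 3-coloring: 0=b, 1=a, 2=a, 3=b, 4=b, 5=b, 6=c, 7=a, 8=b, 9=b. Every edge joins two different colors.

3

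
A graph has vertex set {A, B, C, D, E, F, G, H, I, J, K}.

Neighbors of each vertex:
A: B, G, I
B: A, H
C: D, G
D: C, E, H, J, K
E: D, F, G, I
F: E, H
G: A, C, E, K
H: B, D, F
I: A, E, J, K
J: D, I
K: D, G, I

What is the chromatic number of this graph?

2

I and J are adjacent, so at least 2 colors are needed.
2 colors suffice: color red → {B, D, F, G, I}; color blue → {A, C, E, H, J, K}. Every edge joins two different colors.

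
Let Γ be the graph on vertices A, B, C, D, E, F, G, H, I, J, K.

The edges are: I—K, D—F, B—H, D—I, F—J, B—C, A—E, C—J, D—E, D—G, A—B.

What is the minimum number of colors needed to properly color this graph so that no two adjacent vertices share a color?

The cycle D-E-A-B-C-J-F-D has odd length 7, so it cannot be 2-colored; at least 3 colors are needed.
One proper 3-coloring: A=blue, B=red, C=blue, D=red, E=green, F=blue, G=blue, H=blue, I=blue, J=red, K=red. Each edge has distinct colors on its endpoints.

3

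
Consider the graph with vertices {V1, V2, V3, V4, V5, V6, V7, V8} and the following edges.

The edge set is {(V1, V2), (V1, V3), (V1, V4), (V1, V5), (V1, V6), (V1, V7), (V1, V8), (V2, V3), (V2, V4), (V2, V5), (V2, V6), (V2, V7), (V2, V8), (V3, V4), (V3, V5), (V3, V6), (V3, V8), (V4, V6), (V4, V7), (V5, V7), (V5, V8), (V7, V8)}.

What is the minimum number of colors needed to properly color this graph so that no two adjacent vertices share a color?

V1, V2, V3, V4, V6 form a clique, so at least 5 colors are needed.
5 colors suffice: V1=2, V2=1, V3=3, V4=4, V5=5, V6=5, V7=3, V8=4. No two adjacent vertices share a color.

5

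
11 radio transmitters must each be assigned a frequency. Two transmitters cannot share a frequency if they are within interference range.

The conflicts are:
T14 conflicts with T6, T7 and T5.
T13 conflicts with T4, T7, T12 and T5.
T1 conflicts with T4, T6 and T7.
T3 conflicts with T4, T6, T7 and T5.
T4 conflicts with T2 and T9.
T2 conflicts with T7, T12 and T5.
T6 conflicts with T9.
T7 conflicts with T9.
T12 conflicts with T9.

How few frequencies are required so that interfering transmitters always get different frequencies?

T2 and T12 conflict, so at least 2 frequencies are needed.
2 frequencies suffice: frequency 1 → {T4, T6, T7, T12, T5}; frequency 2 → {T14, T13, T1, T3, T2, T9}. No two conflicting transmitters share a frequency.

2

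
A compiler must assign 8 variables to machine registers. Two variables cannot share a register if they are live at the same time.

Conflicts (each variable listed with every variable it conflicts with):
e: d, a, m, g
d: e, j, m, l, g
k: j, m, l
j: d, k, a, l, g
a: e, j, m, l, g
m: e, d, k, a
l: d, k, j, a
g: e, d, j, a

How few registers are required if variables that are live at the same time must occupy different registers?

3

e, a, g are mutually in conflict, so at least 3 registers are needed.
3 registers suffice: register 1 → {d, k, a}; register 2 → {e, j}; register 3 → {m, l, g}. Every pair that conflicts lands in different registers.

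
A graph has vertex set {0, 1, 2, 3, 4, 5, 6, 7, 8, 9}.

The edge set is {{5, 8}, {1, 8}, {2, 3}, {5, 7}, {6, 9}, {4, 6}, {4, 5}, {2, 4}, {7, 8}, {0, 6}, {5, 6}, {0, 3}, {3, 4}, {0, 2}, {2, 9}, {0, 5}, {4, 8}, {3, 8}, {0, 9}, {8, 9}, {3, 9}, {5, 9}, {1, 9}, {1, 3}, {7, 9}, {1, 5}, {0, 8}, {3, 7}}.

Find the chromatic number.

1, 5, 8, 9 are pairwise adjacent (a clique of size 4), so at least 4 colors are needed.
4 colors suffice: color red → {4, 9}; color blue → {3, 5}; color green → {2, 6, 8}; color yellow → {0, 1, 7}. Each edge has distinct colors on its endpoints.

4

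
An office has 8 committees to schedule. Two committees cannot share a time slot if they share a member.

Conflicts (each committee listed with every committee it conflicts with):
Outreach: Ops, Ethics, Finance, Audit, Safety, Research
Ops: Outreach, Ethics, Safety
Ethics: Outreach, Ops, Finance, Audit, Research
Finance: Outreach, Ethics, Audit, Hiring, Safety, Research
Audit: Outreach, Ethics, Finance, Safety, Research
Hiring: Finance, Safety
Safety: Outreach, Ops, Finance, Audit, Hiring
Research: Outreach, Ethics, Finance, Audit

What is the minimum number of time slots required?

Outreach, Ethics, Finance, Audit, Research pairwise conflict, so at least 5 time slots are needed.
5 time slots suffice: time slot 1 → {Outreach, Hiring}; time slot 2 → {Ops, Finance}; time slot 3 → {Ethics, Safety}; time slot 4 → {Audit}; time slot 5 → {Research}. No two conflicting committees share a time slot.

5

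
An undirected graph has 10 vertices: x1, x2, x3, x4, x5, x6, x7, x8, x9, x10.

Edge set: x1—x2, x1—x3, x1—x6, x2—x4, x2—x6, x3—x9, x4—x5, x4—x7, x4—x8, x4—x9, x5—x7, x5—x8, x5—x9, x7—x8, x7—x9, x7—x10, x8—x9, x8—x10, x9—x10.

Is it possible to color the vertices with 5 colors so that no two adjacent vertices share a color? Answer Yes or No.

The chromatic number is 5. x4, x5, x7, x8, x9 are mutually adjacent (a clique of size 5), so at least 5 colors are needed.
One proper 5-coloring: x1=1, x2=2, x3=2, x4=4, x5=5, x6=3, x7=2, x8=3, x9=1, x10=4.
That is already a proper 5-coloring.

Yes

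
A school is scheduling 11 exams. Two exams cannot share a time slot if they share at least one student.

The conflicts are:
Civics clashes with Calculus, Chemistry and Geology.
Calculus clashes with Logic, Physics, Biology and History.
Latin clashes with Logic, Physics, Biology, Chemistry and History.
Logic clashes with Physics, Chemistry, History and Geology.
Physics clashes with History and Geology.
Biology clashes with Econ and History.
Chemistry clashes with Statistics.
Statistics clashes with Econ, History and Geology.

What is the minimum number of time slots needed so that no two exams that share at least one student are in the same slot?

Latin, Logic, Physics, History all conflict with each other, so at least 4 time slots are needed.
4 time slots suffice: time slot 1 → {Chemistry, Econ, History, Geology}; time slot 2 → {Civics, Logic, Biology, Statistics}; time slot 3 → {Calculus, Latin}; time slot 4 → {Physics}. No two conflicting exams share a time slot.

4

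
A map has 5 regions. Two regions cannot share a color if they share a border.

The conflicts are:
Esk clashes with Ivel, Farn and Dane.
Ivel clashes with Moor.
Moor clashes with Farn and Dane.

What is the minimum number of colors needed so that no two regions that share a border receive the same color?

Esk and Dane conflict, so at least 2 colors are needed.
2 colors suffice: color 1 → {Esk, Moor}; color 2 → {Ivel, Farn, Dane}. Every pair that conflicts lands in different colors.

2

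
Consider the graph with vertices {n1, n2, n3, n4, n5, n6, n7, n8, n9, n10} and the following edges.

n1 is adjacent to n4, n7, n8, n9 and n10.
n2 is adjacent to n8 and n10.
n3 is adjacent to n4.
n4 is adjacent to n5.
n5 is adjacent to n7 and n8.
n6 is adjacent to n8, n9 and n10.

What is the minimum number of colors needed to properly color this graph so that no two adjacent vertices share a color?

2

n5 and n7 are adjacent, so at least 2 colors are needed.
2 colors suffice: color red → {n1, n2, n3, n5, n6}; color blue → {n4, n7, n8, n9, n10}. No two adjacent vertices share a color.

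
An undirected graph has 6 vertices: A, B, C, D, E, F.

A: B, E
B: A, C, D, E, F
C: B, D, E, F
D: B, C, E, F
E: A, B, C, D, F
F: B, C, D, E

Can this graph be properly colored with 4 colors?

B, C, D, E, F are pairwise adjacent (a clique of size 5), so at least 5 colors are needed.
So 4 colors are not enough.

No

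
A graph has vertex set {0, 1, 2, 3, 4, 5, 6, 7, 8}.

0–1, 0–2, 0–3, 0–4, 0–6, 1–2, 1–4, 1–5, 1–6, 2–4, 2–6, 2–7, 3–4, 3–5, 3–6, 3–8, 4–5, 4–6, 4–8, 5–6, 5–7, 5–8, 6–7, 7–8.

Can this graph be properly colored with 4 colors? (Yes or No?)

0, 1, 2, 4, 6 form a clique, so at least 5 colors are needed.
So 4 colors are not enough.

No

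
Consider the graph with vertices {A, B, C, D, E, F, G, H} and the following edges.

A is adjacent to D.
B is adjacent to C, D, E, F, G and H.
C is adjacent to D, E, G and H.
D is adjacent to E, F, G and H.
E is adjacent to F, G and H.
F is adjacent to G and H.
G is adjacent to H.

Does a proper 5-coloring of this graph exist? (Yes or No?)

B, C, D, E, G, H form a clique, so at least 6 colors are needed.
So 5 colors are not enough.

No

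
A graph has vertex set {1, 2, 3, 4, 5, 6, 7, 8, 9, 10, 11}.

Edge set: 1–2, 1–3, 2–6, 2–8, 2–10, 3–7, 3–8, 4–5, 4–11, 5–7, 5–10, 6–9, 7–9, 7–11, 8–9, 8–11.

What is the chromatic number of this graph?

2

1 and 2 are adjacent, so at least 2 colors are needed.
A valid assignment using 2 colors: 1=a, 2=b, 3=b, 4=a, 5=b, 6=a, 7=a, 8=a, 9=b, 10=a, 11=b. Each edge has distinct colors on its endpoints.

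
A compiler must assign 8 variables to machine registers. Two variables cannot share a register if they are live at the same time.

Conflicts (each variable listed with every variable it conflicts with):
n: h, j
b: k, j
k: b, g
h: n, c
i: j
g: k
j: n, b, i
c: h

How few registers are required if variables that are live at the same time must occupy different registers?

n and h conflict, so at least 2 registers are needed.
2 registers suffice: register 1 → {k, h, j}; register 2 → {n, b, i, g, c}. No two conflicting variables share a register.

2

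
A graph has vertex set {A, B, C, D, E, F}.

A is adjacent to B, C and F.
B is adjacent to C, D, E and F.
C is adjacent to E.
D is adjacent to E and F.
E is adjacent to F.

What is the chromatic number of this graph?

4

B, D, E, F are mutually adjacent (a clique of size 4), so at least 4 colors are needed.
A valid assignment using 4 colors: A=green, B=red, C=blue, D=yellow, E=green, F=blue. Every edge joins two different colors.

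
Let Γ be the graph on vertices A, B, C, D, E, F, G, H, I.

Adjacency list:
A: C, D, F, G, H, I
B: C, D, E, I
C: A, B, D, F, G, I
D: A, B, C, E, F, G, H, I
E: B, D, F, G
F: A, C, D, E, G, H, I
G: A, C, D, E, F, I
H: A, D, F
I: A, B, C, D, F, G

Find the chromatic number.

A, C, D, F, G, I are mutually adjacent (a clique of size 6), so at least 6 colors are needed.
A valid assignment using 6 colors: A=6, B=2, C=4, D=1, E=3, F=2, G=5, H=3, I=3. Every edge joins two different colors.

6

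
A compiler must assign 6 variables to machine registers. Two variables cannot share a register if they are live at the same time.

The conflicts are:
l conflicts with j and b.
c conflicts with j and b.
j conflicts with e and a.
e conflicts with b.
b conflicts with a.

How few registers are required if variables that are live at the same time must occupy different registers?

2

j and a conflict, so at least 2 registers are needed.
2 registers suffice: l=2, c=2, j=1, e=2, b=1, a=2. Each listed conflict is separated.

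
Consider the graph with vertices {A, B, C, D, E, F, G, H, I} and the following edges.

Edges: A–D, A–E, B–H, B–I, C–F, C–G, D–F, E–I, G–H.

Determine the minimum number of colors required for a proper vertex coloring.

3

The cycle D-A-E-I-B-H-G-C-F-D has odd length 9, so it cannot be 2-colored; at least 3 colors are needed.
A valid assignment using 3 colors: A=blue, B=red, C=red, D=red, E=red, F=blue, G=blue, H=green, I=blue. Every edge joins two different colors.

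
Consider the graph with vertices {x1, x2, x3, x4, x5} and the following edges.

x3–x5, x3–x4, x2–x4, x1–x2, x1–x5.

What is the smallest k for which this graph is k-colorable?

3

The cycle x4-x2-x1-x5-x3-x4 has odd length 5, so it cannot be 2-colored; at least 3 colors are needed.
3 colors suffice: x1=1, x2=2, x3=2, x4=1, x5=3. Each edge has distinct colors on its endpoints.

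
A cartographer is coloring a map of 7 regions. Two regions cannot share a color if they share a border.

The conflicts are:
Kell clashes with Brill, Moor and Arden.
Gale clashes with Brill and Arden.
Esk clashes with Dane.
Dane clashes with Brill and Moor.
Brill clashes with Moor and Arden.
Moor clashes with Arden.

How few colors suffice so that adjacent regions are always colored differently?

Kell, Brill, Moor, Arden are mutually in conflict, so at least 4 colors are needed.
4 colors suffice: color 1 → {Esk, Brill}; color 2 → {Dane, Arden}; color 3 → {Gale, Moor}; color 4 → {Kell}. Every pair that conflicts lands in different colors.

4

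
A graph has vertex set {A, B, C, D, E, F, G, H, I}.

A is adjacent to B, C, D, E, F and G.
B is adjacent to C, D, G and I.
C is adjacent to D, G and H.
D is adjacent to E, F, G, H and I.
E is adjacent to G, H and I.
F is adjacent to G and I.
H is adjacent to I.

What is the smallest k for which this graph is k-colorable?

5

A, B, C, D, G are mutually adjacent (a clique of size 5), so at least 5 colors are needed.
One proper 5-coloring: A=green, B=yellow, C=purple, D=red, E=yellow, F=yellow, G=blue, H=green, I=blue. No two adjacent vertices share a color.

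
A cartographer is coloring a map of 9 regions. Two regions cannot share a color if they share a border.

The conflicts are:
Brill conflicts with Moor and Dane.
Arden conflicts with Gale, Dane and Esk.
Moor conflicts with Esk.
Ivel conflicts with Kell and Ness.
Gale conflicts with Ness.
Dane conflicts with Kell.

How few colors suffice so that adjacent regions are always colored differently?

3

The cycle Esk-Arden-Dane-Brill-Moor-Esk has odd length 5, so it cannot be 2-colored; at least 3 colors are needed.
3 colors suffice: color 1 → {Moor, Ivel, Gale, Dane}; color 2 → {Brill, Arden, Kell, Ness}; color 3 → {Esk}. Every pair that conflicts lands in different colors.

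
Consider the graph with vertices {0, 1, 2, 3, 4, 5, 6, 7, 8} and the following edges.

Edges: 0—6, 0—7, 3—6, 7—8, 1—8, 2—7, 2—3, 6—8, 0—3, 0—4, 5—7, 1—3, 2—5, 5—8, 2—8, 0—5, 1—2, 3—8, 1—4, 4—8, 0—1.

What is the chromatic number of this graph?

4

1, 2, 3, 8 form a clique, so at least 4 colors are needed.
4 colors suffice: color red → {0, 8}; color blue → {3, 4, 7}; color green → {2, 6}; color yellow → {1, 5}. Each edge has distinct colors on its endpoints.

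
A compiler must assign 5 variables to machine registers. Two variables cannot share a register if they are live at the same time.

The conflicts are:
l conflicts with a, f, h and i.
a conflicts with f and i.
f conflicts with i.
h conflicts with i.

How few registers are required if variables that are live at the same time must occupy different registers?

4

l, a, f, i are mutually in conflict, so at least 4 registers are needed.
Using 4 registers: l=1, a=3, f=4, h=3, i=2. Each listed conflict is separated.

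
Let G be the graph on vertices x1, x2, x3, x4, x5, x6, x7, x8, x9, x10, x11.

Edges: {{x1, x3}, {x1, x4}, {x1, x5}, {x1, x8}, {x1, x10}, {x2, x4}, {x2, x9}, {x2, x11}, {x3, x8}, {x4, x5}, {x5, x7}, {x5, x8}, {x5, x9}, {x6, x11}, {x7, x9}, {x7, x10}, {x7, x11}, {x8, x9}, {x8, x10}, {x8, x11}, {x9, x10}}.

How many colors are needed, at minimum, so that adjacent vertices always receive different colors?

x1, x4, x5 form a triangle, so at least 3 colors are needed.
3 colors suffice: color 1 → {x4, x6, x7, x8}; color 2 → {x2, x3, x5, x10}; color 3 → {x1, x9, x11}. No two adjacent vertices share a color.

3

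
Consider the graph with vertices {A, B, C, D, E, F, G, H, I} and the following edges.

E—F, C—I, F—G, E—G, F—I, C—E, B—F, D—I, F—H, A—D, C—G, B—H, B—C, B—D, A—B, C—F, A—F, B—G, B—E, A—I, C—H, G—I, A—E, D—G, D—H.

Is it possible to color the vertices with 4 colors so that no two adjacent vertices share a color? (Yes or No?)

No

B, C, E, F, G are mutually adjacent (a clique of size 5), so at least 5 colors are needed.
So 4 colors are not enough.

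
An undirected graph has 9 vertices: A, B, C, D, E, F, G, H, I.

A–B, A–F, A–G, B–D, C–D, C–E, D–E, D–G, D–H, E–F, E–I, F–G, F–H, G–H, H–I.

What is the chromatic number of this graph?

3

D, G, H are pairwise adjacent, so at least 3 colors are needed.
A valid assignment using 3 colors: A=green, B=blue, C=green, D=red, E=blue, F=red, G=blue, H=green, I=red. Every edge joins two different colors.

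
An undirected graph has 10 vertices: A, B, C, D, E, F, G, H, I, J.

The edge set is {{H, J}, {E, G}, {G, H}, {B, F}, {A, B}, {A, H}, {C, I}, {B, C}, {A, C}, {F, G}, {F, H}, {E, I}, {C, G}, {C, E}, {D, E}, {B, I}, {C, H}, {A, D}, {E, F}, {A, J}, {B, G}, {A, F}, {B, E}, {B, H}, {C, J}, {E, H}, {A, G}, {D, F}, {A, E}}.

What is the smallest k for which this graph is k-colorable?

A, B, E, F, G, H form a clique, so at least 6 colors are needed.
6 colors suffice: color 1 → {A, I}; color 2 → {E, J}; color 3 → {D, H}; color 4 → {B}; color 5 → {C, F}; color 6 → {G}. No two adjacent vertices share a color.

6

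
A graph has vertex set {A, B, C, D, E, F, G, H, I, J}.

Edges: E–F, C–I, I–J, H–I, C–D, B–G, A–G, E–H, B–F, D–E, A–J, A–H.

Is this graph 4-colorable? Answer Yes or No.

The chromatic number is 3. The cycle E-D-C-I-H-E has odd length 5, so it cannot be 2-colored; at least 3 colors are needed.
3 colors suffice: color 1 → {A, B, E, I}; color 2 → {C, F, G, H, J}; color 3 → {D}.
Since 4 ≥ 3, a proper 4-coloring certainly exists.

Yes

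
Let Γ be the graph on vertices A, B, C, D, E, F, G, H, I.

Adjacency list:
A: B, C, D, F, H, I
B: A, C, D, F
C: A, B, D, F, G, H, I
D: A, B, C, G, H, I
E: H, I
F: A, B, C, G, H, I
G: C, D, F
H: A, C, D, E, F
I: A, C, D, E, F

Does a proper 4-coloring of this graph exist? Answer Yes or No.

The chromatic number is 4. A, B, C, D are mutually adjacent (a clique of size 4), so at least 4 colors are needed.
4 colors suffice: A=2, B=4, C=1, D=3, E=1, F=3, G=2, H=4, I=4.
That is already a proper 4-coloring.

Yes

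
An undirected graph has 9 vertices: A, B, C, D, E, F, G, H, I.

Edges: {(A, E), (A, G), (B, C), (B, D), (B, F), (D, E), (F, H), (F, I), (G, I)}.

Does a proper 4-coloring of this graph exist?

Yes

The chromatic number is 3. The cycle B-D-E-A-G-I-F-B has odd length 7, so it cannot be 2-colored; at least 3 colors are needed.
A valid assignment using 3 colors: A=1, B=1, C=2, D=3, E=2, F=2, G=2, H=1, I=1.
Since 4 ≥ 3, a proper 4-coloring certainly exists.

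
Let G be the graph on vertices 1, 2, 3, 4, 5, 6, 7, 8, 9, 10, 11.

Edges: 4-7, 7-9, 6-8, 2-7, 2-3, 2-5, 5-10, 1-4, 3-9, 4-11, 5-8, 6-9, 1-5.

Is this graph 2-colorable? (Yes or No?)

The cycle 7-2-5-1-4-7 has odd length 5, so it cannot be 2-colored; at least 3 colors are needed.
So 2 colors are not enough.

No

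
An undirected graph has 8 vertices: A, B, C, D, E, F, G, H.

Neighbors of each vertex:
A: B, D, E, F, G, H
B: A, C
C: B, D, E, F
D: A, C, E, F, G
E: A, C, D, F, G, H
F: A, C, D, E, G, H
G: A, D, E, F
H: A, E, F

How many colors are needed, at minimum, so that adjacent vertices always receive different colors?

5

A, D, E, F, G form a clique, so at least 5 colors are needed.
5 colors suffice: color red → {B, F}; color blue → {E}; color green → {A, C}; color yellow → {D, H}; color purple → {G}. No two adjacent vertices share a color.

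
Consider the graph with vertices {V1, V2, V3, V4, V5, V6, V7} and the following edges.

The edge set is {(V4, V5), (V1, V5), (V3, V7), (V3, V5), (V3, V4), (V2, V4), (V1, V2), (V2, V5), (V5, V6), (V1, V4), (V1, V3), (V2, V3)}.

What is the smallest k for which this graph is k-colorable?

5

V1, V2, V3, V4, V5 form a clique, so at least 5 colors are needed.
5 colors suffice: color 1 → {V3, V6}; color 2 → {V5, V7}; color 3 → {V1}; color 4 → {V4}; color 5 → {V2}. Each edge has distinct colors on its endpoints.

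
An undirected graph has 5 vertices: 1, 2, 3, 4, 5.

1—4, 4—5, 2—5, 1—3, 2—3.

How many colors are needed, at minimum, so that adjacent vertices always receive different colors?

The cycle 2-5-4-1-3-2 has odd length 5, so it cannot be 2-colored; at least 3 colors are needed.
3 colors suffice: color red → {3, 4}; color blue → {1, 5}; color green → {2}. Each edge has distinct colors on its endpoints.

3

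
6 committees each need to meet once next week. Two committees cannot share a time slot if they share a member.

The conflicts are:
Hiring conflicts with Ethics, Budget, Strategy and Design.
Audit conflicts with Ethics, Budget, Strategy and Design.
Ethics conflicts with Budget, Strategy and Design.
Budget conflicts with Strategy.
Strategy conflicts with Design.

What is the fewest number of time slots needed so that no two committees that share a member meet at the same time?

Hiring, Ethics, Budget, Strategy all conflict with each other, so at least 4 time slots are needed.
4 time slots suffice: Hiring=3, Audit=3, Ethics=2, Budget=4, Strategy=1, Design=4. Every pair that conflicts lands in different time slots.

4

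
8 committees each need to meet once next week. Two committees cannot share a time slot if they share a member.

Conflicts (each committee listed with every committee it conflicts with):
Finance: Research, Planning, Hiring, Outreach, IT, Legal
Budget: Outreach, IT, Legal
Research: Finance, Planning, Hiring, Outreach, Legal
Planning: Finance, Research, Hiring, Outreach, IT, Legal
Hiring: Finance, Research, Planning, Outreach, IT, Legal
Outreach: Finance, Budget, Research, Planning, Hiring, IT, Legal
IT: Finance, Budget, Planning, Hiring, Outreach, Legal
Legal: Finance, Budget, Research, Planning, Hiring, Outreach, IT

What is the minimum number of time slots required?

Finance, Planning, Hiring, Outreach, IT, Legal all conflict with each other, so at least 6 time slots are needed.
A valid assignment using 6 time slots: Finance=4, Budget=3, Research=5, Planning=6, Hiring=3, Outreach=1, IT=5, Legal=2. Each listed conflict is separated.

6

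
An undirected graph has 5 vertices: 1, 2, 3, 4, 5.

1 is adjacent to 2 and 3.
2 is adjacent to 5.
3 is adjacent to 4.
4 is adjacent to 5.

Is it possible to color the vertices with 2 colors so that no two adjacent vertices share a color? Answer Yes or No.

No

The cycle 3-4-5-2-1-3 has odd length 5, so it cannot be 2-colored; at least 3 colors are needed.
So 2 colors are not enough.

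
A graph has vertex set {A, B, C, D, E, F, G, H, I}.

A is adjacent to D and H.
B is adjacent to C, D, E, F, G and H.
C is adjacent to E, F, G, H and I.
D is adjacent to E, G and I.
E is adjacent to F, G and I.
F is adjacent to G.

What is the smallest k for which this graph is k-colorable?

5

B, C, E, F, G form a clique, so at least 5 colors are needed.
5 colors suffice: A=3, B=3, C=2, D=2, E=1, F=5, G=4, H=1, I=3. Each edge has distinct colors on its endpoints.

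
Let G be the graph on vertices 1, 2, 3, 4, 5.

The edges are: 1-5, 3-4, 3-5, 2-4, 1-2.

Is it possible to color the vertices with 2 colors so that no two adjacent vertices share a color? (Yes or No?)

No

The cycle 5-1-2-4-3-5 has odd length 5, so it cannot be 2-colored; at least 3 colors are needed.
So 2 colors are not enough.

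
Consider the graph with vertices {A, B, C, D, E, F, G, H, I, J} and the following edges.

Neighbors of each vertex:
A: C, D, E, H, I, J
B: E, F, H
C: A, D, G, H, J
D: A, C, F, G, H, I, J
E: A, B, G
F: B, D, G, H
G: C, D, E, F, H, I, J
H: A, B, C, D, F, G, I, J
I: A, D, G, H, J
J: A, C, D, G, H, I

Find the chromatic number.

5

A, D, H, I, J form a clique, so at least 5 colors are needed.
5 colors suffice: color 1 → {E, H}; color 2 → {B, D}; color 3 → {A, G}; color 4 → {F, J}; color 5 → {C, I}. Every edge joins two different colors.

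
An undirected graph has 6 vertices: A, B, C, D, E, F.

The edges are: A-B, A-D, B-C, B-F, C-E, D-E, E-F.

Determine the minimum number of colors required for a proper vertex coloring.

3

The cycle E-D-A-B-C-E has odd length 5, so it cannot be 2-colored; at least 3 colors are needed.
3 colors suffice: color red → {B, E}; color blue → {A, C, F}; color green → {D}. Every edge joins two different colors.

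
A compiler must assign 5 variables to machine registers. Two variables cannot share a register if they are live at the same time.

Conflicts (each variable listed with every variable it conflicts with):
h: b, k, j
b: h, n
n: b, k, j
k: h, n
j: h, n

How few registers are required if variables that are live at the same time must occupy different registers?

2

n and j conflict, so at least 2 registers are needed.
A valid assignment using 2 registers: h=1, b=2, n=1, k=2, j=2. Every pair that conflicts lands in different registers.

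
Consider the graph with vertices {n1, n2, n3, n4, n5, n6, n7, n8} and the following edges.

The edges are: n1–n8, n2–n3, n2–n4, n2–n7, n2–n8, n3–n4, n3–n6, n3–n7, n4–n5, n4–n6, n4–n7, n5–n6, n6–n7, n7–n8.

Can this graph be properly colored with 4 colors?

Yes

The chromatic number is 4. n2, n3, n4, n7 are mutually adjacent (a clique of size 4), so at least 4 colors are needed.
A valid assignment using 4 colors: n1=1, n2=3, n3=4, n4=2, n5=1, n6=3, n7=1, n8=2.
That is already a proper 4-coloring.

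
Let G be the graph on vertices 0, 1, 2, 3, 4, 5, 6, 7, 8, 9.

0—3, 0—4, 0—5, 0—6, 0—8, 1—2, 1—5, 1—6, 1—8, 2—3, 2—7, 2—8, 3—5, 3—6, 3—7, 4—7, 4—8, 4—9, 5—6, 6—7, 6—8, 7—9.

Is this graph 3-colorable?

No

0, 3, 5, 6 are mutually adjacent (a clique of size 4), so at least 4 colors are needed.
So 3 colors are not enough.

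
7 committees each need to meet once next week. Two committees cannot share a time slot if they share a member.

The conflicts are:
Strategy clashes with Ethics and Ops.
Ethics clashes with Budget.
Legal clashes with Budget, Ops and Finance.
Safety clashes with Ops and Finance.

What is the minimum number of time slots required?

The cycle Ops-Strategy-Ethics-Budget-Legal-Ops has odd length 5, so it cannot be 2-colored; at least 3 time slots are needed.
3 time slots suffice: Strategy=3, Ethics=1, Legal=1, Safety=1, Budget=2, Ops=2, Finance=2. No two conflicting committees share a time slot.

3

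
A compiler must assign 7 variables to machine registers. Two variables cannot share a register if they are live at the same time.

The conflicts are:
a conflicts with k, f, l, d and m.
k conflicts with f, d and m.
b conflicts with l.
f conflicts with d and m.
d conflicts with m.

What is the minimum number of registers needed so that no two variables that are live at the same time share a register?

a, k, f, d, m pairwise conflict, so at least 5 registers are needed.
A valid assignment using 5 registers: a=1, k=4, b=1, f=2, l=2, d=5, m=3. Each listed conflict is separated.

5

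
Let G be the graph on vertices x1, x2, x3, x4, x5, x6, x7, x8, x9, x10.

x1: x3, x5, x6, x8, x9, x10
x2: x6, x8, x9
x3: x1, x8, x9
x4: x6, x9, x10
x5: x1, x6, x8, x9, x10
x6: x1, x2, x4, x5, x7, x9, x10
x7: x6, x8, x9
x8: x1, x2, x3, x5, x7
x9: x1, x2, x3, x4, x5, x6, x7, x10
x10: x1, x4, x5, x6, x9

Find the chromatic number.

x1, x5, x6, x9, x10 are pairwise adjacent (a clique of size 5), so at least 5 colors are needed.
One proper 5-coloring: x1=3, x2=3, x3=2, x4=3, x5=5, x6=2, x7=3, x8=1, x9=1, x10=4. Every edge joins two different colors.

5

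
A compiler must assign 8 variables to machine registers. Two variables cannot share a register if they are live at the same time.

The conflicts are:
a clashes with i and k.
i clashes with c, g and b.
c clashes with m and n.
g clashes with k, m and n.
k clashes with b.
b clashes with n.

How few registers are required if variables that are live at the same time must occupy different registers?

a and i conflict, so at least 2 registers are needed.
2 registers suffice: register 1 → {i, k, m, n}; register 2 → {a, c, g, b}. No two conflicting variables share a register.

2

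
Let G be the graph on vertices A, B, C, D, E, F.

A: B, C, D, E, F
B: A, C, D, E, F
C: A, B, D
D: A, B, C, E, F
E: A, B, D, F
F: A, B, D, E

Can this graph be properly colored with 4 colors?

A, B, D, E, F form a clique, so at least 5 colors are needed.
So 4 colors are not enough.

No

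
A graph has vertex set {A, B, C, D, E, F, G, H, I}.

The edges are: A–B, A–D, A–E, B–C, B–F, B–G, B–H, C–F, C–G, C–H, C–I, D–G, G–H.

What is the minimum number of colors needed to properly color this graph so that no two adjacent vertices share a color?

B, C, G, H are pairwise adjacent (a clique of size 4), so at least 4 colors are needed.
4 colors suffice: A=blue, B=red, C=blue, D=red, E=red, F=green, G=green, H=yellow, I=red. No two adjacent vertices share a color.

4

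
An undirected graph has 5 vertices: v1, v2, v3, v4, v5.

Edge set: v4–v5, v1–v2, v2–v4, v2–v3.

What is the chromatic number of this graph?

2

v2 and v3 are adjacent, so at least 2 colors are needed.
2 colors suffice: v1=2, v2=1, v3=2, v4=2, v5=1. Each edge has distinct colors on its endpoints.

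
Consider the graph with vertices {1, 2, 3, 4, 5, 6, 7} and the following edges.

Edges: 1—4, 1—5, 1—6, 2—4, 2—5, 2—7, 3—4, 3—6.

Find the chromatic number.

2

1 and 4 are adjacent, so at least 2 colors are needed.
2 colors suffice: color red → {4, 5, 6, 7}; color blue → {1, 2, 3}. No two adjacent vertices share a color.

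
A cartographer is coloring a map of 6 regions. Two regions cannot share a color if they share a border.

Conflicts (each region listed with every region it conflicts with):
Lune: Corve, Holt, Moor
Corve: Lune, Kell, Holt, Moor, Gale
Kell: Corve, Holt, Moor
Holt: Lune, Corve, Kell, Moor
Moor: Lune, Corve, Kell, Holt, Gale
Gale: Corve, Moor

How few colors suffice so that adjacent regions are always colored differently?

4

Lune, Corve, Holt, Moor pairwise conflict, so at least 4 colors are needed.
A valid assignment using 4 colors: Lune=4, Corve=2, Kell=4, Holt=3, Moor=1, Gale=3. Each listed conflict is separated.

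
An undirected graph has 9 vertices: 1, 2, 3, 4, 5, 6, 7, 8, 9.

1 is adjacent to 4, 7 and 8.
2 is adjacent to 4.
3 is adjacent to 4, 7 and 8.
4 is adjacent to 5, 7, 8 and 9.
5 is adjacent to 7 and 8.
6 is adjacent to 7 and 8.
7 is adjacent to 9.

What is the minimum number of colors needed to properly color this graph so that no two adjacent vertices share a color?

3

3, 4, 8 are mutually adjacent, so at least 3 colors are needed.
3 colors suffice: color red → {4, 6}; color blue → {2, 7, 8}; color green → {1, 3, 5, 9}. Each edge has distinct colors on its endpoints.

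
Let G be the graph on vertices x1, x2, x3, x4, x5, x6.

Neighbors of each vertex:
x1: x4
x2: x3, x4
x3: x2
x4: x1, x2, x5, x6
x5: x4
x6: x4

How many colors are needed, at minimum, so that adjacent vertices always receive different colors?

x2 and x3 are adjacent, so at least 2 colors are needed.
2 colors suffice: color 1 → {x3, x4}; color 2 → {x1, x2, x5, x6}. Each edge has distinct colors on its endpoints.

2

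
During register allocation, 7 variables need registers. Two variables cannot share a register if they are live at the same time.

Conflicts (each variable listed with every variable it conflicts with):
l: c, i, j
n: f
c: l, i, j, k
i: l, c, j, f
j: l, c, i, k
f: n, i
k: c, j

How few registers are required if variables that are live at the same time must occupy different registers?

l, c, i, j pairwise conflict, so at least 4 registers are needed.
4 registers suffice: register 1 → {c, f}; register 2 → {n, j}; register 3 → {i, k}; register 4 → {l}. Each listed conflict is separated.

4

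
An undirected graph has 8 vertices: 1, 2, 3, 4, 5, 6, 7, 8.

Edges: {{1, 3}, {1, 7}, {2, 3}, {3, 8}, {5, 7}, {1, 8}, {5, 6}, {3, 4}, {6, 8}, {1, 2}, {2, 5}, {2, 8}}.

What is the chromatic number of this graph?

4

1, 2, 3, 8 are pairwise adjacent (a clique of size 4), so at least 4 colors are needed.
4 colors suffice: color a → {1, 4, 5}; color b → {2, 6, 7}; color c → {3}; color d → {8}. Every edge joins two different colors.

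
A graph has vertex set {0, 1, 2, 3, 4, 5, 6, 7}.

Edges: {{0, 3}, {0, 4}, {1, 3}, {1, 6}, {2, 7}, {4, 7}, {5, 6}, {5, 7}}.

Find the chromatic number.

3

The cycle 1-6-5-7-4-0-3-1 has odd length 7, so it cannot be 2-colored; at least 3 colors are needed.
3 colors suffice: 0=red, 1=green, 2=blue, 3=blue, 4=blue, 5=blue, 6=red, 7=red. Each edge has distinct colors on its endpoints.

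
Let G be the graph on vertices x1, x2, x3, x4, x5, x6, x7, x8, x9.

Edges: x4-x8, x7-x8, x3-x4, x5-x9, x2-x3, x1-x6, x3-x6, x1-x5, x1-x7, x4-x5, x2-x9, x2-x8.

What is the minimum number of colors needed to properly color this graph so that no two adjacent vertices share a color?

3

The cycle x3-x6-x1-x5-x4-x3 has odd length 5, so it cannot be 2-colored; at least 3 colors are needed.
3 colors suffice: x1=1, x2=2, x3=1, x4=3, x5=2, x6=2, x7=2, x8=1, x9=1. No two adjacent vertices share a color.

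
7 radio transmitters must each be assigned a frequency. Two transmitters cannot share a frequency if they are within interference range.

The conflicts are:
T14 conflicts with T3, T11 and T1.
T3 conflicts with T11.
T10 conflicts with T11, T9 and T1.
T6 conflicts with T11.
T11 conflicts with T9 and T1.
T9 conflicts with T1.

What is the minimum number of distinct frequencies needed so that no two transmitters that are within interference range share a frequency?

T10, T11, T9, T1 are mutually in conflict, so at least 4 frequencies are needed.
4 frequencies suffice: frequency 1 → {T11}; frequency 2 → {T3, T6, T1}; frequency 3 → {T14, T10}; frequency 4 → {T9}. No two conflicting transmitters share a frequency.

4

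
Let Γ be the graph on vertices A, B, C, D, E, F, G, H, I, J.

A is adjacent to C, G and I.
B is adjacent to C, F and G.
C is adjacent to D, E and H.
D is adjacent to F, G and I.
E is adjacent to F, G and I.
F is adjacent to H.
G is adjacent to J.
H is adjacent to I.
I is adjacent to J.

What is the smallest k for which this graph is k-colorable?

F and H are adjacent, so at least 2 colors are needed.
One proper 2-coloring: A=2, B=2, C=1, D=2, E=2, F=1, G=1, H=2, I=1, J=2. No two adjacent vertices share a color.

2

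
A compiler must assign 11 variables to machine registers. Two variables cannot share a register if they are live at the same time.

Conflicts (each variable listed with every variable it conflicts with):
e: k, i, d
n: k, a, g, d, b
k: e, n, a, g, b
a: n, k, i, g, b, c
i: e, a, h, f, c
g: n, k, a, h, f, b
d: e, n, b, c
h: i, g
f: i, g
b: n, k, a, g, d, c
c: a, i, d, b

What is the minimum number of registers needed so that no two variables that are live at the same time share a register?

n, k, a, g, b all conflict with each other, so at least 5 registers are needed.
5 registers suffice: register 1 → {a, d, h, f}; register 2 → {i, g}; register 3 → {e, b}; register 4 → {k, c}; register 5 → {n}. No two conflicting variables share a register.

5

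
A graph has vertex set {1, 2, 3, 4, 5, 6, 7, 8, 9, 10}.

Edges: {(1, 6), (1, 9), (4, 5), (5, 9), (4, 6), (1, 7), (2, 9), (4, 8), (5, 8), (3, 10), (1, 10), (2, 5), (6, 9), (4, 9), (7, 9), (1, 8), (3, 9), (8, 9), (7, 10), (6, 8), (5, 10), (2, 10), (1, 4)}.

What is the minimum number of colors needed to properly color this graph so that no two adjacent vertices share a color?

5

1, 4, 6, 8, 9 are mutually adjacent (a clique of size 5), so at least 5 colors are needed.
5 colors suffice: 1=b, 2=c, 3=b, 4=c, 5=b, 6=e, 7=c, 8=d, 9=a, 10=a. Each edge has distinct colors on its endpoints.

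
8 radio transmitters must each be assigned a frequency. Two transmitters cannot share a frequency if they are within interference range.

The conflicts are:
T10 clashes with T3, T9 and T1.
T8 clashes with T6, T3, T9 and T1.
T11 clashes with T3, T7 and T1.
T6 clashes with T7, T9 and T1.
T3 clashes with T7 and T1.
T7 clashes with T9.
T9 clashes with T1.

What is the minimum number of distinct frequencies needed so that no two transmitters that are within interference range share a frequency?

4

T8, T6, T9, T1 all conflict with each other, so at least 4 frequencies are needed.
Using 4 frequencies: T10=3, T8=4, T11=3, T6=3, T3=2, T7=1, T9=2, T1=1. Every pair that conflicts lands in different frequencies.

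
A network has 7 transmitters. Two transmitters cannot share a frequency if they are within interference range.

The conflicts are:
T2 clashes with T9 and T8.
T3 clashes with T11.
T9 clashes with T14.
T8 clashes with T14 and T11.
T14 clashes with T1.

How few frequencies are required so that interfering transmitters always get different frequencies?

T8 and T14 conflict, so at least 2 frequencies are needed.
2 frequencies suffice: frequency 1 → {T3, T9, T8, T1}; frequency 2 → {T2, T14, T11}. Every pair that conflicts lands in different frequencies.

2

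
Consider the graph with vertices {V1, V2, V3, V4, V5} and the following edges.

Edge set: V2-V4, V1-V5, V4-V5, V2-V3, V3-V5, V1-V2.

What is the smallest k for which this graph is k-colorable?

2

V4 and V5 are adjacent, so at least 2 colors are needed.
2 colors suffice: color 1 → {V2, V5}; color 2 → {V1, V3, V4}. Every edge joins two different colors.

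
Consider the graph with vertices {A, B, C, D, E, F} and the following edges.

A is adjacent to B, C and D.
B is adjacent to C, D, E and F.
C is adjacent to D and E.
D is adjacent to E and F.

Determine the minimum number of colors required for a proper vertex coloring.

4

B, C, D, E are pairwise adjacent (a clique of size 4), so at least 4 colors are needed.
4 colors suffice: color red → {D}; color blue → {B}; color green → {C, F}; color yellow → {A, E}. Each edge has distinct colors on its endpoints.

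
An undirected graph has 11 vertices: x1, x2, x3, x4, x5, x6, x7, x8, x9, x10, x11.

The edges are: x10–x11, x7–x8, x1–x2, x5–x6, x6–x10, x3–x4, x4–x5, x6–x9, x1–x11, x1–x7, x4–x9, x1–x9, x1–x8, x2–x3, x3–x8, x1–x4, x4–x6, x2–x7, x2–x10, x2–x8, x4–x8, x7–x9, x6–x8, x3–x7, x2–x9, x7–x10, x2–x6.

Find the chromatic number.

x2, x3, x7, x8 are mutually adjacent (a clique of size 4), so at least 4 colors are needed.
4 colors suffice: x1=4, x2=1, x3=4, x4=1, x5=3, x6=2, x7=2, x8=3, x9=3, x10=3, x11=1. No two adjacent vertices share a color.

4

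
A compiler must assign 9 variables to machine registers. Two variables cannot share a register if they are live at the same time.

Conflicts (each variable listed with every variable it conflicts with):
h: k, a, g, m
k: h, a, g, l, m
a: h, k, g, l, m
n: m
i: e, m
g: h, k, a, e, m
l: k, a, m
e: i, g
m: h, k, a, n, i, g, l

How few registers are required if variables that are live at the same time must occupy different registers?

5

h, k, a, g, m are mutually in conflict, so at least 5 registers are needed.
5 registers suffice: h=5, k=3, a=4, n=2, i=2, g=2, l=2, e=1, m=1. No two conflicting variables share a register.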